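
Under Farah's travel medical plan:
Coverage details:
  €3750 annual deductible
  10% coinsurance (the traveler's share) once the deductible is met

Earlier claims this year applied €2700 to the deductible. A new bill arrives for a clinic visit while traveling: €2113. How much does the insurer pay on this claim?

Deductible still to meet: €3750 − €2700 = €1050.
The remaining €1063 (= €2113 − €1050) moves to coinsurance.
10% of €1063 = €106.30 falls to the traveler.
So the traveler owes €1050 + €106.30 = €1156.30.
The insurer covers the remainder: €2113 − €1156.30 = €956.70.

€956.70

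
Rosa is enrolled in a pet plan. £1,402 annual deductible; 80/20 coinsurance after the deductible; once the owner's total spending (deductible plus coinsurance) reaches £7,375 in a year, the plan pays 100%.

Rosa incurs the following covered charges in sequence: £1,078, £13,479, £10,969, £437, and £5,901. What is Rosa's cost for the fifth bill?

£1,060.80

Bill 1, £1,078: entire amount goes to the deductible. Owner owes £1,078 (running OOP £1,078).
Bill 2, £13,479: £324 to deductible, leaving £13,155; 20% of £13,155 = £2,631. Owner pays £2,955; OOP now £4,033.
Bill 3, £10,969: deductible already satisfied, so owner's share is 20% × £10,969 = £2,193.80. Owner owes £2,193.80 (running OOP £6,226.80).
Bill 4, £437: deductible already satisfied, so owner's share is 20% × £437 = £87.40. Owner pays £87.40; OOP now £6,314.20.
Bill 5, £5,901: 20% coinsurance on £5,901 = £1,180.20. That would push OOP to £7,494.40, over the £7,375 cap, so owner pays £7,375 − £6,314.20 = £1,060.80.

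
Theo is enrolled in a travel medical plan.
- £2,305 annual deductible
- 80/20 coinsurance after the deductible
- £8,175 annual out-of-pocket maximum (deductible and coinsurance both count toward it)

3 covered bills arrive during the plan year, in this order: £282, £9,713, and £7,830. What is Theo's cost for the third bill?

Claim 1 (£282): entire amount goes to the deductible. Traveler pays £282; OOP now £282.
Claim 2 (£9,713): £2,023 to deductible, leaving £7,690; traveler's 20% is £1,538. Cost to traveler: £3,561. OOP to date £3,843.
Claim 3 (£7,830): 20% coinsurance on £7,830 = £1,566. Cost to traveler: £1,566. OOP to date £5,409.

£1,566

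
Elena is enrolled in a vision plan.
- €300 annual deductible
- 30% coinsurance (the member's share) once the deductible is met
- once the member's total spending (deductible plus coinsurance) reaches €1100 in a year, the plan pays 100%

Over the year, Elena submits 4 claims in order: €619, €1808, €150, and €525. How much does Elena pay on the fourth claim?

€116.90

#1 (€619): €300 to deductible, leaving €319; member's 30% is €95.70. Cost to member: €395.70. OOP to date €395.70.
#2 (€1808): deductible met; 30% of €1808 = €542.40. Cost to member: €542.40. OOP to date €938.10.
#3 (€150): 30% coinsurance on €150 = €45. Member owes €45 (running OOP €983.10).
#4 (€525): 30% coinsurance on €525 = €157.50. OOP would hit €1140.60 > €1100, so the cap limits the member to €1100 − €983.10 = €116.90.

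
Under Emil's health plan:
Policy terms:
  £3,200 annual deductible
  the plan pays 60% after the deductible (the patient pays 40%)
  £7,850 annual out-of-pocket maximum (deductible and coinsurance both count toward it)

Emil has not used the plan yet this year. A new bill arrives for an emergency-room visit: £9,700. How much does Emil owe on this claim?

The full £3,200 deductible is still open; £3,200 of this bill applies to it.
After the £3,200 deductible portion, £9,700 − £3,200 = £6,500 is subject to coinsurance.
Coinsurance: £6,500 × 40% = £2,600.
So the patient owes £3,200 + £2,600 = £5,800 before any cap.
Total out-of-pocket so far would be £0 + £5,800 = £5,800, below the £7,850 cap — no reduction.

£5,800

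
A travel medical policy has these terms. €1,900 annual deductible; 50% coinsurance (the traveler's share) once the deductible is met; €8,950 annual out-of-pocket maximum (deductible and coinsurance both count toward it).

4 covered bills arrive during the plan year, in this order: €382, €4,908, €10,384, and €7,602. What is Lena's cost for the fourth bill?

€163

Claim 1 (€382): entire amount goes to the deductible. Cost to traveler: €382. OOP to date €382.
Claim 2 (€4,908): €1,518 finishes the deductible; €3,390 goes to coinsurance; traveler's 50% is €1,695. Traveler owes €3,213 (running OOP €3,595).
Claim 3 (€10,384): deductible already satisfied, so traveler's share is 50% × €10,384 = €5,192. Cost to traveler: €5,192. OOP to date €8,787.
Claim 4 (€7,602): deductible met; 50% of €7,602 = €3,801. OOP would hit €12,588 > €8,950, so the cap limits the traveler to €8,950 − €8,787 = €163.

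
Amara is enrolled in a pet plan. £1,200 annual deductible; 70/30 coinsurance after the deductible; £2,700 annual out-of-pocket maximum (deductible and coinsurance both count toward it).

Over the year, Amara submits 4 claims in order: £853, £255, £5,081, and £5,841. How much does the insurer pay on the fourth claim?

£5,837.70

#1 (£853): all of it applies to the deductible. Cost to owner: £853. OOP to date £853. Plan pays £853 − £853 = £0.
#2 (£255): entire amount goes to the deductible. Cost to owner: £255. OOP to date £1,108. Insurer: £255 − £255 = £0.
#3 (£5,081): £92 to deductible, leaving £4,989; 30% of £4,989 = £1,496.70. Owner pays £1,588.70; OOP now £2,696.70. Insurer: £5,081 − £1,588.70 = £3,492.30.
#4 (£5,841): deductible met; 30% of £5,841 = £1,752.30. That would push OOP to £4,449, over the £2,700 cap, so owner pays £2,700 − £2,696.70 = £3.30. Insurer: £5,841 − £3.30 = £5,837.70.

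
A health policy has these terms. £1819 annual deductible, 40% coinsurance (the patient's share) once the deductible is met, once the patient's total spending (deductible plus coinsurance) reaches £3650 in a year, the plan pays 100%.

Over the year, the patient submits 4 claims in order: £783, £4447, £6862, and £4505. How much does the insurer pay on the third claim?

#1 (£783): fully absorbed by the deductible. Cost to patient: £783. OOP to date £783. Plan pays £783 − £783 = £0.
#2 (£4447): £1036 to deductible, leaving £3411; 40% of £3411 = £1364.40. Patient pays £2400.40; OOP now £3183.40. Plan pays £4447 − £2400.40 = £2046.60.
#3 (£6862): deductible already satisfied, so patient's share is 40% × £6862 = £2744.80. That would push OOP to £5928.20, over the £3650 cap, so patient pays £3650 − £3183.40 = £466.60. Insurer: £6862 − £466.60 = £6395.40.

£6395.40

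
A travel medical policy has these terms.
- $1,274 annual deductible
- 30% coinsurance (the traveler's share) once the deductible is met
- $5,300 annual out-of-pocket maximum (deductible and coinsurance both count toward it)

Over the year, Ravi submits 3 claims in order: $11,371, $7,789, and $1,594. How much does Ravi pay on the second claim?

$996.90

Claim 1 ($11,371): $1,274 to deductible, leaving $10,097; 30% of $10,097 = $3,029.10. Traveler pays $4,303.10; OOP now $4,303.10.
Claim 2 ($7,789): deductible met; 30% of $7,789 = $2,336.70. Adding that to $4,303.10 gives $6,639.80, past the $5,300 cap; traveler pays only $5,300 − $4,303.10 = $996.90.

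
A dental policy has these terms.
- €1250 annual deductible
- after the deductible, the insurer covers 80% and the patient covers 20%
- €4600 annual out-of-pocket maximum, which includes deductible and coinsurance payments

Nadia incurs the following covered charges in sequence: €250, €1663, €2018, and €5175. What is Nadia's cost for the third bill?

€403.60

#1 (€250): entire amount goes to the deductible. Patient owes €250 (running OOP €250).
#2 (€1663): €1000 finishes the deductible; €663 goes to coinsurance; patient's 20% is €132.60. Patient pays €1132.60; OOP now €1382.60.
#3 (€2018): 20% coinsurance on €2018 = €403.60. Patient owes €403.60 (running OOP €1786.20).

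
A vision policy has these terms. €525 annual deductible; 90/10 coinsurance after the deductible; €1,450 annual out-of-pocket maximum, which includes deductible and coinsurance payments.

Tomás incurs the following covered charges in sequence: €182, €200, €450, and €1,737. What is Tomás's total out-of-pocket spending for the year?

€729.40

Claim 1 (€182): entire amount goes to the deductible. Cost to member: €182. OOP to date €182.
Claim 2 (€200): fully absorbed by the deductible. Member pays €200; OOP now €382.
Claim 3 (€450): deductible takes €143, €307 remains; coinsurance €307 × 10% = €30.70. Member pays €173.70; OOP now €555.70.
Claim 4 (€1,737): 10% coinsurance on €1,737 = €173.70. Cost to member: €173.70. OOP to date €729.40.
Summing the member's payments: €182 + €200 + €173.70 + €173.70 = €729.40.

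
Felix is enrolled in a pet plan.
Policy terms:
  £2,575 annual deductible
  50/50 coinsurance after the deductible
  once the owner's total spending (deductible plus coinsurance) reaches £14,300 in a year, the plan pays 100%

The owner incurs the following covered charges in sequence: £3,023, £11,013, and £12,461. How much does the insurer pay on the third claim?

£6,466.50

Claim 1 (£3,023): £2,575 finishes the deductible; £448 goes to coinsurance; owner's 50% is £224. Cost to owner: £2,799. OOP to date £2,799. Insurer: £3,023 − £2,799 = £224.
Claim 2 (£11,013): deductible already satisfied, so owner's share is 50% × £11,013 = £5,506.50. Owner owes £5,506.50 (running OOP £8,305.50). Insurer: £11,013 − £5,506.50 = £5,506.50.
Claim 3 (£12,461): deductible already satisfied, so owner's share is 50% × £12,461 = £6,230.50. Adding that to £8,305.50 gives £14,536, past the £14,300 cap; owner pays only £14,300 − £8,305.50 = £5,994.50. Plan pays £12,461 − £5,994.50 = £6,466.50.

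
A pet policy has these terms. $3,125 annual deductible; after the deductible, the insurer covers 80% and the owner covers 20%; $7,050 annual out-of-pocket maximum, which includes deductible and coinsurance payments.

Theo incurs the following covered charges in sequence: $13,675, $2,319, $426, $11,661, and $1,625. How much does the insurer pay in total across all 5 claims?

Claim 1 — $13,675: $3,125 to deductible, leaving $10,550; owner's 20% is $2,110. Owner pays $5,235; OOP now $5,235. Insurer: $13,675 − $5,235 = $8,440.
Claim 2 — $2,319: deductible already satisfied, so owner's share is 20% × $2,319 = $463.80. Cost to owner: $463.80. OOP to date $5,698.80. Insurer: $2,319 − $463.80 = $1,855.20.
Claim 3 — $426: 20% coinsurance on $426 = $85.20. Owner pays $85.20; OOP now $5,784. Plan pays $426 − $85.20 = $340.80.
Claim 4 — $11,661: 20% coinsurance on $11,661 = $2,332.20. OOP would hit $8,116.20 > $7,050, so the cap limits the owner to $7,050 − $5,784 = $1,266. Plan pays $11,661 − $1,266 = $10,395.
Claim 5 — $1,625: deductible met; 20% of $1,625 = $325. That would push OOP to $7,375, over the $7,050 cap, so owner pays $7,050 − $7,050 = $0. Insurer: $1,625 − $0 = $1,625.
Insurer total = bills − owner's total = $29,706 − $7,050 = $22,656.

$22,656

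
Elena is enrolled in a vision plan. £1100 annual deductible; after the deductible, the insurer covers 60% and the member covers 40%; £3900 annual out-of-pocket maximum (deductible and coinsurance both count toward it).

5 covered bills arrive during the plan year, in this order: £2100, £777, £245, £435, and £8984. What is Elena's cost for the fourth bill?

£174

#1 (£2100): £1100 finishes the deductible; £1000 goes to coinsurance; member's 40% is £400. Member owes £1500 (running OOP £1500).
#2 (£777): 40% coinsurance on £777 = £310.80. Cost to member: £310.80. OOP to date £1810.80.
#3 (£245): deductible already satisfied, so member's share is 40% × £245 = £98. Member pays £98; OOP now £1908.80.
#4 (£435): deductible met; 40% of £435 = £174. Cost to member: £174. OOP to date £2082.80.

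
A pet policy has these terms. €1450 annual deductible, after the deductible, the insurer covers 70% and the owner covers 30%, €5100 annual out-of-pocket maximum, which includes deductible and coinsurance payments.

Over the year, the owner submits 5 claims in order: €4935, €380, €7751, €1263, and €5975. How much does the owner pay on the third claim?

€2325.30

#1 (€4935): €1450 finishes the deductible; €3485 goes to coinsurance; owner's 30% is €1045.50. Owner pays €2495.50; OOP now €2495.50.
#2 (€380): deductible already satisfied, so owner's share is 30% × €380 = €114. Cost to owner: €114. OOP to date €2609.50.
#3 (€7751): deductible already satisfied, so owner's share is 30% × €7751 = €2325.30. Cost to owner: €2325.30. OOP to date €4934.80.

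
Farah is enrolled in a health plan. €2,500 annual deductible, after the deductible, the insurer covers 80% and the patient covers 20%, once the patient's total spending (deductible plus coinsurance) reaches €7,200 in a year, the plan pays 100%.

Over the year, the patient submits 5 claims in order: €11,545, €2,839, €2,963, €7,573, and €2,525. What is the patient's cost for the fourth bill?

€1,514.60

Bill 1, €11,545: deductible takes €2,500, €9,045 remains; patient's 20% is €1,809. Patient owes €4,309 (running OOP €4,309).
Bill 2, €2,839: 20% coinsurance on €2,839 = €567.80. Patient pays €567.80; OOP now €4,876.80.
Bill 3, €2,963: deductible met; 20% of €2,963 = €592.60. Cost to patient: €592.60. OOP to date €5,469.40.
Bill 4, €7,573: 20% coinsurance on €7,573 = €1,514.60. Patient owes €1,514.60 (running OOP €6,984).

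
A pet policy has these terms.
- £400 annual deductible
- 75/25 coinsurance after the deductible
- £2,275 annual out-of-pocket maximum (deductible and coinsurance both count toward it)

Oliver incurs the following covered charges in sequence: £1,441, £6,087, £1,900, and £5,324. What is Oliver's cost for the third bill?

£93

#1 (£1,441): deductible takes £400, £1,041 remains; owner's 25% is £260.25. Owner owes £660.25 (running OOP £660.25).
#2 (£6,087): 25% coinsurance on £6,087 = £1,521.75. Cost to owner: £1,521.75. OOP to date £2,182.
#3 (£1,900): deductible already satisfied, so owner's share is 25% × £1,900 = £475. Adding that to £2,182 gives £2,657, past the £2,275 cap; owner pays only £2,275 − £2,182 = £93.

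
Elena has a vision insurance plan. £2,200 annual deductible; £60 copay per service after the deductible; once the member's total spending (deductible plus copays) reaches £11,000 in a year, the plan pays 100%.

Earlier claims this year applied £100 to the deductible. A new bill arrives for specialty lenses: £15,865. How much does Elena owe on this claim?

Deductible still to meet: £2,200 − £100 = £2,100.
That leaves £15,865 − £2,100 = £13,765 for the copay.
Copay on this service: £60.
Member responsibility before any cap: £2,100 + £60 = £2,160.
Total out-of-pocket so far would be £100 + £2,160 = £2,260, below the £11,000 cap — no reduction.

£2,160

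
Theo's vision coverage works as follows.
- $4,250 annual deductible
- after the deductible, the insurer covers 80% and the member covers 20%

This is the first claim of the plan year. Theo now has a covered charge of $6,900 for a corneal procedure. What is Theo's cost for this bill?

$4,780

Deductible not yet touched, so the first $4,250 of the bill goes to the deductible.
That leaves $6,900 − $4,250 = $2,650 for coinsurance.
Coinsurance: $2,650 × 20% = $530.
Member responsibility: $4,250 + $530 = $4,780.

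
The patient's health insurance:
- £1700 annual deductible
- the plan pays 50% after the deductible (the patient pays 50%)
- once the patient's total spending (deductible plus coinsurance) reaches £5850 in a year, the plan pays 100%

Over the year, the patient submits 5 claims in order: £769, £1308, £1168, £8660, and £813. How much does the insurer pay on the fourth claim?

#1 (£769): all of it applies to the deductible. Cost to patient: £769. OOP to date £769. Plan pays £769 − £769 = £0.
#2 (£1308): deductible takes £931, £377 remains; patient's 50% is £188.50. Cost to patient: £1119.50. OOP to date £1888.50. Plan pays £1308 − £1119.50 = £188.50.
#3 (£1168): deductible met; 50% of £1168 = £584. Cost to patient: £584. OOP to date £2472.50. Insurer: £1168 − £584 = £584.
#4 (£8660): deductible already satisfied, so patient's share is 50% × £8660 = £4330. Adding that to £2472.50 gives £6802.50, past the £5850 cap; patient pays only £5850 − £2472.50 = £3377.50. Insurer: £8660 − £3377.50 = £5282.50.

£5282.50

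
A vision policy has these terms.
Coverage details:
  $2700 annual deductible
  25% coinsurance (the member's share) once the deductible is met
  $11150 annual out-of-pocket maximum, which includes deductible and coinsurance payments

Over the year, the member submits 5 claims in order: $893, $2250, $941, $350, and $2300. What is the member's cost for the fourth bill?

$87.50

Claim 1 ($893): entire amount goes to the deductible. Member owes $893 (running OOP $893).
Claim 2 ($2250): deductible takes $1807, $443 remains; 25% of $443 = $110.75. Member owes $1917.75 (running OOP $2810.75).
Claim 3 ($941): 25% coinsurance on $941 = $235.25. Member owes $235.25 (running OOP $3046).
Claim 4 ($350): deductible already satisfied, so member's share is 25% × $350 = $87.50. Member pays $87.50; OOP now $3133.50.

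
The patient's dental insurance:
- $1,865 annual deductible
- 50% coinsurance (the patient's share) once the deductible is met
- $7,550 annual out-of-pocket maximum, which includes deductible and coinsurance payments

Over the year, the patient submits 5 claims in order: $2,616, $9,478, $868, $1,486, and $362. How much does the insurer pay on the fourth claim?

Claim 1 — $2,616: deductible takes $1,865, $751 remains; patient's 50% is $375.50. Patient owes $2,240.50 (running OOP $2,240.50). Insurer: $2,616 − $2,240.50 = $375.50.
Claim 2 — $9,478: 50% coinsurance on $9,478 = $4,739. Patient pays $4,739; OOP now $6,979.50. Plan pays $9,478 − $4,739 = $4,739.
Claim 3 — $868: deductible already satisfied, so patient's share is 50% × $868 = $434. Patient pays $434; OOP now $7,413.50. Insurer: $868 − $434 = $434.
Claim 4 — $1,486: 50% coinsurance on $1,486 = $743. Adding that to $7,413.50 gives $8,156.50, past the $7,550 cap; patient pays only $7,550 − $7,413.50 = $136.50. Insurer: $1,486 − $136.50 = $1,349.50.

$1,349.50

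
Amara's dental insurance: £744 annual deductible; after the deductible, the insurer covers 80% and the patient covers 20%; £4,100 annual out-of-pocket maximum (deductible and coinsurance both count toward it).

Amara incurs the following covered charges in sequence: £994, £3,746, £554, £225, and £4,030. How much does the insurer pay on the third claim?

#1 (£994): deductible takes £744, £250 remains; patient's 20% is £50. Patient owes £794 (running OOP £794). Plan pays £994 − £794 = £200.
#2 (£3,746): deductible already satisfied, so patient's share is 20% × £3,746 = £749.20. Patient owes £749.20 (running OOP £1,543.20). Plan pays £3,746 − £749.20 = £2,996.80.
#3 (£554): deductible met; 20% of £554 = £110.80. Patient owes £110.80 (running OOP £1,654). Plan pays £554 − £110.80 = £443.20.

£443.20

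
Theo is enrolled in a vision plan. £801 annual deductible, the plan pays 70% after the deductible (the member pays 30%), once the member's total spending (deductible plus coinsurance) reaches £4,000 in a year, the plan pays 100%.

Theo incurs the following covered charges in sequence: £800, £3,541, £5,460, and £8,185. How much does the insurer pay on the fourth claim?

£7,686

Bill 1, £800: all of it applies to the deductible. Member pays £800; OOP now £800. Plan pays £800 − £800 = £0.
Bill 2, £3,541: deductible takes £1, £3,540 remains; coinsurance £3,540 × 30% = £1,062. Member owes £1,063 (running OOP £1,863). Insurer: £3,541 − £1,063 = £2,478.
Bill 3, £5,460: deductible already satisfied, so member's share is 30% × £5,460 = £1,638. Member pays £1,638; OOP now £3,501. Plan pays £5,460 − £1,638 = £3,822.
Bill 4, £8,185: 30% coinsurance on £8,185 = £2,455.50. That would push OOP to £5,956.50, over the £4,000 cap, so member pays £4,000 − £3,501 = £499. Insurer: £8,185 − £499 = £7,686.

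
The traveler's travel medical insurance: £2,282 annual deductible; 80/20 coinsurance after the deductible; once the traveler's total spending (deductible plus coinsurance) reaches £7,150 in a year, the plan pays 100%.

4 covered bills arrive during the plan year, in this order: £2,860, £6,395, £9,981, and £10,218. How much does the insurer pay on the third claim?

Claim 1 (£2,860): £2,282 to deductible, leaving £578; 20% of £578 = £115.60. Traveler pays £2,397.60; OOP now £2,397.60. Insurer: £2,860 − £2,397.60 = £462.40.
Claim 2 (£6,395): deductible already satisfied, so traveler's share is 20% × £6,395 = £1,279. Cost to traveler: £1,279. OOP to date £3,676.60. Insurer: £6,395 − £1,279 = £5,116.
Claim 3 (£9,981): 20% coinsurance on £9,981 = £1,996.20. Traveler pays £1,996.20; OOP now £5,672.80. Plan pays £9,981 − £1,996.20 = £7,984.80.

£7,984.80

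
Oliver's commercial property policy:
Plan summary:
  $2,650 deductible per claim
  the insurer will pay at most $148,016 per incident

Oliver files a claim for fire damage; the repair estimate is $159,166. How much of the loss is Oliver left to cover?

$11,150

Subtract the deductible: $159,166 − $2,650 = $156,516.
Since $156,516 > $148,016, the payout is capped at $148,016.
Out of pocket: $159,166 − $148,016 = $11,150.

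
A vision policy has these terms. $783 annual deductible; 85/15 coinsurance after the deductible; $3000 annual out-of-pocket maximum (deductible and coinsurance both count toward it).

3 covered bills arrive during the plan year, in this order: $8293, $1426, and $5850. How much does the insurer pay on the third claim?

$4973.40

Bill 1, $8293: $783 to deductible, leaving $7510; coinsurance $7510 × 15% = $1126.50. Member pays $1909.50; OOP now $1909.50. Plan pays $8293 − $1909.50 = $6383.50.
Bill 2, $1426: deductible already satisfied, so member's share is 15% × $1426 = $213.90. Member pays $213.90; OOP now $2123.40. Insurer: $1426 − $213.90 = $1212.10.
Bill 3, $5850: 15% coinsurance on $5850 = $877.50. OOP would hit $3000.90 > $3000, so the cap limits the member to $3000 − $2123.40 = $876.60. Plan pays $5850 − $876.60 = $4973.40.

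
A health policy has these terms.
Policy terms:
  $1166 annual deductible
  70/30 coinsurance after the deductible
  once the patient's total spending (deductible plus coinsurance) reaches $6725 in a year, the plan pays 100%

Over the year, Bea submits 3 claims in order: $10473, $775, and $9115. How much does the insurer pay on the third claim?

#1 ($10473): $1166 finishes the deductible; $9307 goes to coinsurance; 30% of $9307 = $2792.10. Patient pays $3958.10; OOP now $3958.10. Insurer: $10473 − $3958.10 = $6514.90.
#2 ($775): deductible met; 30% of $775 = $232.50. Patient owes $232.50 (running OOP $4190.60). Plan pays $775 − $232.50 = $542.50.
#3 ($9115): deductible already satisfied, so patient's share is 30% × $9115 = $2734.50. That would push OOP to $6925.10, over the $6725 cap, so patient pays $6725 − $4190.60 = $2534.40. Insurer: $9115 − $2534.40 = $6580.60.

$6580.60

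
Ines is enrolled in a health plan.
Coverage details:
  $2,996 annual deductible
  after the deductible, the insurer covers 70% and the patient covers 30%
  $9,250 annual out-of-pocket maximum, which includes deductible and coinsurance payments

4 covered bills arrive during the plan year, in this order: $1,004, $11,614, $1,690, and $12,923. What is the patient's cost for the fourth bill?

$2,860.40

Claim 1 ($1,004): fully absorbed by the deductible. Patient owes $1,004 (running OOP $1,004).
Claim 2 ($11,614): deductible takes $1,992, $9,622 remains; patient's 30% is $2,886.60. Patient owes $4,878.60 (running OOP $5,882.60).
Claim 3 ($1,690): deductible met; 30% of $1,690 = $507. Cost to patient: $507. OOP to date $6,389.60.
Claim 4 ($12,923): deductible met; 30% of $12,923 = $3,876.90. OOP would hit $10,266.50 > $9,250, so the cap limits the patient to $9,250 − $6,389.60 = $2,860.40.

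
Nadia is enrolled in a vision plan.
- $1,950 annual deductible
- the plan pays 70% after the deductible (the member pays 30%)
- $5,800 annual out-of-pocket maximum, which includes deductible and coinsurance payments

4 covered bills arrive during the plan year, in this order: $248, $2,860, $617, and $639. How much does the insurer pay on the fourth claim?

$447.30

Claim 1 — $248: all of it applies to the deductible. Cost to member: $248. OOP to date $248. Plan pays $248 − $248 = $0.
Claim 2 — $2,860: $1,702 to deductible, leaving $1,158; member's 30% is $347.40. Member owes $2,049.40 (running OOP $2,297.40). Insurer: $2,860 − $2,049.40 = $810.60.
Claim 3 — $617: 30% coinsurance on $617 = $185.10. Cost to member: $185.10. OOP to date $2,482.50. Insurer: $617 − $185.10 = $431.90.
Claim 4 — $639: 30% coinsurance on $639 = $191.70. Member owes $191.70 (running OOP $2,674.20). Insurer: $639 − $191.70 = $447.30.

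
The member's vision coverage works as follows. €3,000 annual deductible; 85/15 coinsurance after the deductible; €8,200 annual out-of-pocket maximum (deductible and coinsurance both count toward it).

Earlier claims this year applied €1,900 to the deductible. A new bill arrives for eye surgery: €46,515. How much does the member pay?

€6,300

Deductible still to meet: €3,000 − €1,900 = €1,100.
The remaining €45,415 (= €46,515 − €1,100) moves to coinsurance.
15% of €45,415 = €6,812.25 falls to the member.
Member responsibility before any cap: €1,100 + €6,812.25 = €7,912.25.
Adding €7,912.25 to the €1,900 already spent would give €9,812.25, which exceeds the €8,200 cap; the member pays just €8,200 − €1,900 = €6,300.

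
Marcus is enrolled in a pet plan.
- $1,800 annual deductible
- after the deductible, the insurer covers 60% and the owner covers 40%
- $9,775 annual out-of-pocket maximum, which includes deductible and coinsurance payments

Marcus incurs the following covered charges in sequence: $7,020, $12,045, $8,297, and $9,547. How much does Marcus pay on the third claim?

Claim 1 ($7,020): $1,800 to deductible, leaving $5,220; 40% of $5,220 = $2,088. Cost to owner: $3,888. OOP to date $3,888.
Claim 2 ($12,045): deductible already satisfied, so owner's share is 40% × $12,045 = $4,818. Owner owes $4,818 (running OOP $8,706).
Claim 3 ($8,297): deductible already satisfied, so owner's share is 40% × $8,297 = $3,318.80. That would push OOP to $12,024.80, over the $9,775 cap, so owner pays $9,775 − $8,706 = $1,069.

$1,069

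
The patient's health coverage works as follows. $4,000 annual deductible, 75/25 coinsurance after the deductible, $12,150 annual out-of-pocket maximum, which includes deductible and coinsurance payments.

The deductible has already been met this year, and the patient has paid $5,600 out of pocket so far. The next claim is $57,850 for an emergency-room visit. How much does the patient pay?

The deductible is already satisfied, so the full bill goes to coinsurance.
25% of $57,850 = $14,462.50 falls to the patient.
Adding $14,462.50 to the $5,600 already spent would give $20,062.50, which exceeds the $12,150 cap; the patient pays just $12,150 − $5,600 = $6,550.

$6,550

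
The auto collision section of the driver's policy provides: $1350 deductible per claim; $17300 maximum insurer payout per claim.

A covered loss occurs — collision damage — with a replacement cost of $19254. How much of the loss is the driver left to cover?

Subtract the deductible: $19254 − $1350 = $17904.
Since $17904 > $17300, the payout is capped at $17300.
Driver's share is the uncovered remainder: $19254 − $17300 = $1954.

$1954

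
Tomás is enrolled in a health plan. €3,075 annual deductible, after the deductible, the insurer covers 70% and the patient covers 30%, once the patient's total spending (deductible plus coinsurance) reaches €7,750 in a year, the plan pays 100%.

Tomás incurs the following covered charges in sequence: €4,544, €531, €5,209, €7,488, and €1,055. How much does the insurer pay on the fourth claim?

Claim 1 — €4,544: deductible takes €3,075, €1,469 remains; 30% of €1,469 = €440.70. Patient owes €3,515.70 (running OOP €3,515.70). Plan pays €4,544 − €3,515.70 = €1,028.30.
Claim 2 — €531: 30% coinsurance on €531 = €159.30. Patient owes €159.30 (running OOP €3,675). Plan pays €531 − €159.30 = €371.70.
Claim 3 — €5,209: 30% coinsurance on €5,209 = €1,562.70. Cost to patient: €1,562.70. OOP to date €5,237.70. Plan pays €5,209 − €1,562.70 = €3,646.30.
Claim 4 — €7,488: deductible already satisfied, so patient's share is 30% × €7,488 = €2,246.40. Patient owes €2,246.40 (running OOP €7,484.10). Plan pays €7,488 − €2,246.40 = €5,241.60.

€5,241.60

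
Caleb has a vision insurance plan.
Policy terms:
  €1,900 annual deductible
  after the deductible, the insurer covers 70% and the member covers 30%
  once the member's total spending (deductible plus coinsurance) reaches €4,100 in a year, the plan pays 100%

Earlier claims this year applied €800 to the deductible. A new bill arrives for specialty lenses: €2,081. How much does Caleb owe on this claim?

€1,394.30

Remaining deductible: €1,900 − €800 = €1,100.
That leaves €2,081 − €1,100 = €981 for coinsurance.
Coinsurance: €981 × 30% = €294.30.
That puts the member's cost at €1,100 + €294.30 = €1,394.30 before any cap.
Cumulative spending €800 + €1,394.30 = €2,194.30 stays under the €4,100 maximum.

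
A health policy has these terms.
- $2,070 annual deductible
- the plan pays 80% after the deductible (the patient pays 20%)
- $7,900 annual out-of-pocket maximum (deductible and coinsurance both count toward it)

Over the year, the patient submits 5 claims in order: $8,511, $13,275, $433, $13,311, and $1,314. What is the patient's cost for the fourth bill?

$1,800.20

Claim 1 ($8,511): deductible takes $2,070, $6,441 remains; patient's 20% is $1,288.20. Patient pays $3,358.20; OOP now $3,358.20.
Claim 2 ($13,275): deductible already satisfied, so patient's share is 20% × $13,275 = $2,655. Patient pays $2,655; OOP now $6,013.20.
Claim 3 ($433): 20% coinsurance on $433 = $86.60. Patient pays $86.60; OOP now $6,099.80.
Claim 4 ($13,311): deductible met; 20% of $13,311 = $2,662.20. That would push OOP to $8,762, over the $7,900 cap, so patient pays $7,900 − $6,099.80 = $1,800.20.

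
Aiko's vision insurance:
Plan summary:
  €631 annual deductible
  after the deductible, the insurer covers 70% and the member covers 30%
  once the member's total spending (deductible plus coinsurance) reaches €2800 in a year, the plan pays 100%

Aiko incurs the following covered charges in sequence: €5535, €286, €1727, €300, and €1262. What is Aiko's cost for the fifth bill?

€3.90

Claim 1 — €5535: deductible takes €631, €4904 remains; coinsurance €4904 × 30% = €1471.20. Member pays €2102.20; OOP now €2102.20.
Claim 2 — €286: 30% coinsurance on €286 = €85.80. Cost to member: €85.80. OOP to date €2188.
Claim 3 — €1727: deductible already satisfied, so member's share is 30% × €1727 = €518.10. Member owes €518.10 (running OOP €2706.10).
Claim 4 — €300: deductible already satisfied, so member's share is 30% × €300 = €90. Member owes €90 (running OOP €2796.10).
Claim 5 — €1262: deductible met; 30% of €1262 = €378.60. Adding that to €2796.10 gives €3174.70, past the €2800 cap; member pays only €2800 − €2796.10 = €3.90.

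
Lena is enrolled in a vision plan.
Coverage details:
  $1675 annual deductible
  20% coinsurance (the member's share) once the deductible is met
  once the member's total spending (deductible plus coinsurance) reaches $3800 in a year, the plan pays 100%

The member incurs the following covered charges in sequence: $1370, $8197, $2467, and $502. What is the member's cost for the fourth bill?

#1 ($1370): fully absorbed by the deductible. Cost to member: $1370. OOP to date $1370.
#2 ($8197): $305 to deductible, leaving $7892; member's 20% is $1578.40. Member owes $1883.40 (running OOP $3253.40).
#3 ($2467): deductible met; 20% of $2467 = $493.40. Member owes $493.40 (running OOP $3746.80).
#4 ($502): deductible met; 20% of $502 = $100.40. Adding that to $3746.80 gives $3847.20, past the $3800 cap; member pays only $3800 − $3746.80 = $53.20.

$53.20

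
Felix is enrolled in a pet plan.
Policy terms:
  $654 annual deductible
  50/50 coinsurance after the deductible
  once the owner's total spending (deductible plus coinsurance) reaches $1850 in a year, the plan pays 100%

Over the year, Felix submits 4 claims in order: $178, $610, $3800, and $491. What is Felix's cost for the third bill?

Claim 1 — $178: entire amount goes to the deductible. Owner owes $178 (running OOP $178).
Claim 2 — $610: $476 to deductible, leaving $134; coinsurance $134 × 50% = $67. Owner owes $543 (running OOP $721).
Claim 3 — $3800: 50% coinsurance on $3800 = $1900. Adding that to $721 gives $2621, past the $1850 cap; owner pays only $1850 − $721 = $1129.

$1129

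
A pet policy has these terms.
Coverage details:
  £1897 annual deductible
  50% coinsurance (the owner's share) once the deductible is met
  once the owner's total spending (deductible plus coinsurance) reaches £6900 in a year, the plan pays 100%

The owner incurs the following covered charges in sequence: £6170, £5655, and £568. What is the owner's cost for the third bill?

£39

Claim 1 (£6170): deductible takes £1897, £4273 remains; 50% of £4273 = £2136.50. Owner pays £4033.50; OOP now £4033.50.
Claim 2 (£5655): deductible met; 50% of £5655 = £2827.50. Cost to owner: £2827.50. OOP to date £6861.
Claim 3 (£568): deductible met; 50% of £568 = £284. That would push OOP to £7145, over the £6900 cap, so owner pays £6900 − £6861 = £39.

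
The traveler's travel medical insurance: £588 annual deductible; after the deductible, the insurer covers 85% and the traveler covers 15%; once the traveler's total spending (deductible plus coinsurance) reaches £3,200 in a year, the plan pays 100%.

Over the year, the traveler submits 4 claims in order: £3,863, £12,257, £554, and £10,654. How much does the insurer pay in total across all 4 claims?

#1 (£3,863): £588 to deductible, leaving £3,275; traveler's 15% is £491.25. Cost to traveler: £1,079.25. OOP to date £1,079.25. Insurer: £3,863 − £1,079.25 = £2,783.75.
#2 (£12,257): deductible met; 15% of £12,257 = £1,838.55. Traveler pays £1,838.55; OOP now £2,917.80. Plan pays £12,257 − £1,838.55 = £10,418.45.
#3 (£554): deductible already satisfied, so traveler's share is 15% × £554 = £83.10. Cost to traveler: £83.10. OOP to date £3,000.90. Insurer: £554 − £83.10 = £470.90.
#4 (£10,654): deductible met; 15% of £10,654 = £1,598.10. That would push OOP to £4,599, over the £3,200 cap, so traveler pays £3,200 − £3,000.90 = £199.10. Plan pays £10,654 − £199.10 = £10,454.90.
Insurer total = bills − traveler's total = £27,328 − £3,200 = £24,128.

£24,128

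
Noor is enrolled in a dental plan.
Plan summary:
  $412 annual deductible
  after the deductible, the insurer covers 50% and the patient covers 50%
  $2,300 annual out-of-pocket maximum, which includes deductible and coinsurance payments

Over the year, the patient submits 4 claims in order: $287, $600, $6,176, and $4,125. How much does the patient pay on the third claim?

Claim 1 — $287: all of it applies to the deductible. Cost to patient: $287. OOP to date $287.
Claim 2 — $600: deductible takes $125, $475 remains; coinsurance $475 × 50% = $237.50. Patient owes $362.50 (running OOP $649.50).
Claim 3 — $6,176: 50% coinsurance on $6,176 = $3,088. Adding that to $649.50 gives $3,737.50, past the $2,300 cap; patient pays only $2,300 − $649.50 = $1,650.50.

$1,650.50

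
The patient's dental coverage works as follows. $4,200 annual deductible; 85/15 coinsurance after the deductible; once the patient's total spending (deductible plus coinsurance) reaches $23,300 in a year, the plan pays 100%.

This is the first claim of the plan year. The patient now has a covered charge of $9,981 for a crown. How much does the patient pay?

$5,067.15

The full $4,200 deductible is still open; $4,200 of this bill applies to it.
After the $4,200 deductible portion, $9,981 − $4,200 = $5,781 is subject to coinsurance.
Coinsurance: $5,781 × 15% = $867.15.
Patient responsibility before any cap: $4,200 + $867.15 = $5,067.15.
Year-to-date out-of-pocket becomes $0 + $5,067.15 = $5,067.15, still under the $23,300 maximum, so no cap applies.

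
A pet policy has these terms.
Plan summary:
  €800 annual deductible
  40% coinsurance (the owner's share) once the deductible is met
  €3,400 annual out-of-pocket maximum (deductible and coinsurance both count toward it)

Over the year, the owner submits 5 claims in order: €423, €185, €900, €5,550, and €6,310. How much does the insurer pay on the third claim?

€424.80

Claim 1 (€423): entire amount goes to the deductible. Owner owes €423 (running OOP €423). Plan pays €423 − €423 = €0.
Claim 2 (€185): all of it applies to the deductible. Owner pays €185; OOP now €608. Plan pays €185 − €185 = €0.
Claim 3 (€900): €192 to deductible, leaving €708; owner's 40% is €283.20. Owner owes €475.20 (running OOP €1,083.20). Plan pays €900 − €475.20 = €424.80.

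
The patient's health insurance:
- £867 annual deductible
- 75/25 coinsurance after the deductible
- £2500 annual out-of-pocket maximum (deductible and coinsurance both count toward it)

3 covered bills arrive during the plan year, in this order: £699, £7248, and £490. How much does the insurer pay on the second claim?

Bill 1, £699: all of it applies to the deductible. Patient owes £699 (running OOP £699). Insurer: £699 − £699 = £0.
Bill 2, £7248: £168 to deductible, leaving £7080; patient's 25% is £1770. Together that's £168 + £1770 = £1938. OOP would hit £2637 > £2500, so the cap limits the patient to £2500 − £699 = £1801. Insurer: £7248 − £1801 = £5447.

£5447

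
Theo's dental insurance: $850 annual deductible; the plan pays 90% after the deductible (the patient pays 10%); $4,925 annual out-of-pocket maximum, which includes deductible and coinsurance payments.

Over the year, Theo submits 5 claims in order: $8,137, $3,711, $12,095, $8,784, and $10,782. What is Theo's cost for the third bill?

$1,209.50

Claim 1 ($8,137): $850 to deductible, leaving $7,287; coinsurance $7,287 × 10% = $728.70. Cost to patient: $1,578.70. OOP to date $1,578.70.
Claim 2 ($3,711): deductible already satisfied, so patient's share is 10% × $3,711 = $371.10. Patient owes $371.10 (running OOP $1,949.80).
Claim 3 ($12,095): 10% coinsurance on $12,095 = $1,209.50. Patient owes $1,209.50 (running OOP $3,159.30).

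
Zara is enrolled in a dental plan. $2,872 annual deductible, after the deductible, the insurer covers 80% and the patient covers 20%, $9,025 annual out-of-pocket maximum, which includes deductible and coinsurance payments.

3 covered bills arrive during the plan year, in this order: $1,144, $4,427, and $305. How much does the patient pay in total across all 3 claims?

$3,472.80

Claim 1 ($1,144): fully absorbed by the deductible. Patient owes $1,144 (running OOP $1,144).
Claim 2 ($4,427): deductible takes $1,728, $2,699 remains; patient's 20% is $539.80. Patient owes $2,267.80 (running OOP $3,411.80).
Claim 3 ($305): deductible met; 20% of $305 = $61. Cost to patient: $61. OOP to date $3,472.80.
Summing the patient's payments: $1,144 + $2,267.80 + $61 = $3,472.80.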